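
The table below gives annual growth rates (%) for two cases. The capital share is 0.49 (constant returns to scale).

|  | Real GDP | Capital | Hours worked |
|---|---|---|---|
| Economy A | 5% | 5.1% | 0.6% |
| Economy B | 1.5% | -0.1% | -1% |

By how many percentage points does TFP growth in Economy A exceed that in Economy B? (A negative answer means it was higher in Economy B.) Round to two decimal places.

Labor's share = 1 − 0.49 = 0.51.
Economy A: TFP = 5 − 2.499 − 0.306 = 2.195%.
Economy B: TFP = 1.5 + 0.049 + 0.51 = 2.059%.
Difference = 2.195 − (2.059) = 0.136 pp.

0.14 percentage points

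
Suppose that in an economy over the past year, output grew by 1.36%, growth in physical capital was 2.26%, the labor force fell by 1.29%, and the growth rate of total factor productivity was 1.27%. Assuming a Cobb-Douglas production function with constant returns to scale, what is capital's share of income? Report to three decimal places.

gY = gA + α·gK + (1−α)·gL, so gY − gA − gL = α(gK − gL).
1.36 − 1.27 + 1.29 = α × (2.26 − (-1.29)).
1.38 = 3.55 α, so α = 0.38873.

0.389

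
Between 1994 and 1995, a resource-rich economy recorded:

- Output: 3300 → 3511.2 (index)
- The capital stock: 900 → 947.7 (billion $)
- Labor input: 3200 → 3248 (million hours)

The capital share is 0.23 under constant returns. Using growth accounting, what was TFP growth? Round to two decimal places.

Output growth = (3511.2 − 3300) / 3300 = 6.4%.
The capital stock growth = (947.7 − 900) / 900 = 5.3%.
Labor input growth = (3248 − 3200) / 3200 = 1.5%.
Labor's share = 1 − 0.23 = 0.77.
The capital stock: 0.23 × 5.3 = 1.219 pp.
Labor input: 0.77 × 1.5 = 1.155 pp.
TFP growth = 6.4 − 2.374 = 4.026%.

4.03%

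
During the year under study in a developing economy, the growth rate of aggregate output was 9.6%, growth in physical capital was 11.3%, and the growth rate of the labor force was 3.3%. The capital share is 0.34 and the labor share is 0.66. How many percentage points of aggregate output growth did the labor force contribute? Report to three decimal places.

Labor's share = 1 − 0.34 = 0.66.
Contribution = share × growth = 0.66 × 3.3 = 2.178 pp.

2.178 percentage points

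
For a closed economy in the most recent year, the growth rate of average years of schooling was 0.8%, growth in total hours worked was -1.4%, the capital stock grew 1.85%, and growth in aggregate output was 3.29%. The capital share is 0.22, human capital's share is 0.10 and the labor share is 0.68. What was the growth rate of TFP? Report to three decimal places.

3.755%

Labor's share = 1 − 0.22 − 0.1 = 0.68.
The capital stock: 0.22 × 1.85 = 0.407 pp.
Average years of schooling: 0.1 × 0.8 = 0.08 pp.
Total hours worked: 0.68 × (-1.4) = -0.952 pp.
TFP growth = 3.29 + 0.465 = 3.755%.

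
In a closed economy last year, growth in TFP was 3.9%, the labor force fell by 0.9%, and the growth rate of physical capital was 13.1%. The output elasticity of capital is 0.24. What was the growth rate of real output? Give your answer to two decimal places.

Labor's share = 1 − 0.24 = 0.76.
Physical capital: 0.24 × 13.1 = 3.144 pp.
The labor force: 0.76 × (-0.9) = -0.684 pp.
Output growth = 3.9 + 2.46 = 6.36%.

6.36%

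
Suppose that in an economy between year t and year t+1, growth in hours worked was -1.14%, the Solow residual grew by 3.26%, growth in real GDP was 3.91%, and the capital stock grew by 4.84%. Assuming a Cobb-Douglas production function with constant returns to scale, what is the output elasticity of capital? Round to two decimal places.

gY = gA + α·gK + (1−α)·gL, so gY − gA − gL = α(gK − gL).
3.91 − 3.26 + 1.14 = α × (4.84 − (-1.14)).
1.79 = 5.98 α, so α = 0.2993.

α = 0.30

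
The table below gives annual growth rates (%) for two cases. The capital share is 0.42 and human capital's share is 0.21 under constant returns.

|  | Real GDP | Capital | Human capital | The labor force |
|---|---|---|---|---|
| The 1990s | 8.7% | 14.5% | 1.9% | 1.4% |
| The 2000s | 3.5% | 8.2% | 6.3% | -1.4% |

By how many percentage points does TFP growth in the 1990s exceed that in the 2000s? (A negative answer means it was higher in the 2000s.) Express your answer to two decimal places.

2.44 percentage points

Labor's share = 1 − 0.42 − 0.21 = 0.37.
The 1990s: TFP = 8.7 − 6.09 − 0.399 − 0.518 = 1.693%.
The 2000s: TFP = 3.5 − 3.444 − 1.323 + 0.518 = -0.749%.
Difference = 1.693 − (-0.749) = 2.442 pp.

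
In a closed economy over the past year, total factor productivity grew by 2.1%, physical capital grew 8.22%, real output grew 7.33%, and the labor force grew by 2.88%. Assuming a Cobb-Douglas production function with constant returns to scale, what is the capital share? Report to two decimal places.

gY = gA + α·gK + (1−α)·gL, so gY − gA − gL = α(gK − gL).
7.33 − 2.1 − 2.88 = α × (8.22 − 2.88).
2.35 = 5.34 α, so α = 0.4401.

α = 0.44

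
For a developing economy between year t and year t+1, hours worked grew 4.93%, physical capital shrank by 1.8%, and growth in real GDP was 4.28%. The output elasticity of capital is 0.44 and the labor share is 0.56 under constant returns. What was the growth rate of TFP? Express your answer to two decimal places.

Labor's share = 1 − 0.44 = 0.56.
Physical capital: 0.44 × (-1.8) = -0.792 pp.
Hours worked: 0.56 × 4.93 = 2.7608 pp.
TFP growth = 4.28 − 1.9688 = 2.3112%.

2.31%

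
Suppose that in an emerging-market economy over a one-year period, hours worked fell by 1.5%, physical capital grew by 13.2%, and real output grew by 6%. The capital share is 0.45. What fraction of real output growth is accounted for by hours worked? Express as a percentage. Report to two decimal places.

-13.75%

Labor's share = 1 − 0.45 = 0.55.
Hours worked contributed 0.55 × (-1.5) = -0.825 pp.
Share of growth = -0.825 / 6 × 100 = -13.75%.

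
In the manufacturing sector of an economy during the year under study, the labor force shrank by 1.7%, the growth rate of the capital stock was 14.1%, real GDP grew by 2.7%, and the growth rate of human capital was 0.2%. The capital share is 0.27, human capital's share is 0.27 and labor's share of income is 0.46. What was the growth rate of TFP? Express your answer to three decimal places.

Labor's share = 1 − 0.27 − 0.27 = 0.46.
The capital stock: 0.27 × 14.1 = 3.807 pp.
Human capital: 0.27 × 0.2 = 0.054 pp.
The labor force: 0.46 × (-1.7) = -0.782 pp.
TFP growth = 2.7 − 3.079 = -0.379%.

-0.379%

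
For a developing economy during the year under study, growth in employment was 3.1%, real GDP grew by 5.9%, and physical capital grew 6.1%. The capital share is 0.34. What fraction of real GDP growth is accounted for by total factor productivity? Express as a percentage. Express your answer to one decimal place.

Labor's share = 1 − 0.34 = 0.66.
Physical capital: 0.34 × 6.1 = 2.074 pp.
Employment: 0.66 × 3.1 = 2.046 pp.
TFP growth = 5.9 − 4.12 = 1.78%.
TFP share of growth = 1.78 / 5.9 × 100 = 30.169%.

30.2%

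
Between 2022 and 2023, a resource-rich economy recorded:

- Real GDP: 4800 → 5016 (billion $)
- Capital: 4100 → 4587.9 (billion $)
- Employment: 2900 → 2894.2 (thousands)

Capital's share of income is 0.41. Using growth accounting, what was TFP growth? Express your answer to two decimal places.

-0.26%

Real GDP growth = (5016 − 4800) / 4800 = 4.5%.
Capital growth = (4587.9 − 4100) / 4100 = 11.9%.
Employment growth = (2894.2 − 2900) / 2900 = -0.2%.
Labor's share = 1 − 0.41 = 0.59.
Capital: 0.41 × 11.9 = 4.879 pp.
Employment: 0.59 × (-0.2) = -0.118 pp.
TFP growth = 4.5 − 4.761 = -0.261%.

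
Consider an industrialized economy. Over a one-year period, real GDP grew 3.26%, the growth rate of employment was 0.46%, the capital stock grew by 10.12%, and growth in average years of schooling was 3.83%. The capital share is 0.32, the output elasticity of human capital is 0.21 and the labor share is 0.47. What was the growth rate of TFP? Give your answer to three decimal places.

Labor's share = 1 − 0.32 − 0.21 = 0.47.
The capital stock: 0.32 × 10.12 = 3.2384 pp.
Average years of schooling: 0.21 × 3.83 = 0.8043 pp.
Employment: 0.47 × 0.46 = 0.2162 pp.
TFP growth = 3.26 − 4.2589 = -0.9989%.

-0.999%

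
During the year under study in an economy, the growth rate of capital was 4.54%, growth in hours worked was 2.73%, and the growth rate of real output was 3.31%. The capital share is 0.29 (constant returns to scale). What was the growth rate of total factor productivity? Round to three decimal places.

Labor's share = 1 − 0.29 = 0.71.
Capital: 0.29 × 4.54 = 1.3166 pp.
Hours worked: 0.71 × 2.73 = 1.9383 pp.
TFP growth = 3.31 − 3.2549 = 0.0551%.

0.055%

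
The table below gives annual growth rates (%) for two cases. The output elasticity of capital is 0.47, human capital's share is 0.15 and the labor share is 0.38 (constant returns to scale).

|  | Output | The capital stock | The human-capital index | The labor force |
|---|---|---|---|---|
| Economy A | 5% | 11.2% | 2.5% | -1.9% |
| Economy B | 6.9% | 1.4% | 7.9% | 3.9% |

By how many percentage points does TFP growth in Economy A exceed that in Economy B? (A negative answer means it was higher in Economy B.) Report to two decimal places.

-3.49 percentage points

Labor's share = 1 − 0.47 − 0.15 = 0.38.
Economy A: TFP = 5 − 5.264 − 0.375 + 0.722 = 0.083%.
Economy B: TFP = 6.9 − 0.658 − 1.185 − 1.482 = 3.575%.
Difference = 0.083 − (3.575) = -3.492 pp.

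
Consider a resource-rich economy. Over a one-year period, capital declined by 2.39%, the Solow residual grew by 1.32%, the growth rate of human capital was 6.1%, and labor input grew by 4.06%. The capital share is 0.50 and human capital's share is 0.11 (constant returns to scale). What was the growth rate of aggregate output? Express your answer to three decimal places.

Labor's share = 1 − 0.5 − 0.11 = 0.39.
Capital: 0.5 × (-2.39) = -1.195 pp.
Human capital: 0.11 × 6.1 = 0.671 pp.
Labor input: 0.39 × 4.06 = 1.5834 pp.
Output growth = 1.32 + 1.0594 = 2.3794%.

2.379%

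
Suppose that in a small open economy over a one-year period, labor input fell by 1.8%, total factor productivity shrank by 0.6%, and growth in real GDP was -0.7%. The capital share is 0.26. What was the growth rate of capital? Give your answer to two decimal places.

4.74%

Labor's share = 1 − 0.26 = 0.74.
gY = gA + 0.74×(-1.8) + 0.26×g.
0.26×g = -0.7 + 0.6 + 1.332 = 1.232.
g = 1.232 / 0.26 = 4.7385%.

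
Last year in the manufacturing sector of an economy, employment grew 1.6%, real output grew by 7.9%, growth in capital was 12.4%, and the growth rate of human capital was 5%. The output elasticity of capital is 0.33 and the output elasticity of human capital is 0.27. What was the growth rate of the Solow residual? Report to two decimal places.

1.82%

Labor's share = 1 − 0.33 − 0.27 = 0.4.
Capital: 0.33 × 12.4 = 4.092 pp.
Human capital: 0.27 × 5 = 1.35 pp.
Employment: 0.4 × 1.6 = 0.64 pp.
TFP growth = 7.9 − 6.082 = 1.818%.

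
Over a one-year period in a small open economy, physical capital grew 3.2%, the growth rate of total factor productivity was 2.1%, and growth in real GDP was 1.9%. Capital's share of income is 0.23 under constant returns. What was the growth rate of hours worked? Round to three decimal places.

Labor's share = 1 − 0.23 = 0.77.
gY = gA + 0.23×3.2 + 0.77×g.
0.77×g = 1.9 − 2.1 − 0.736 = -0.936.
g = -0.936 / 0.77 = -1.21558%.

-1.216%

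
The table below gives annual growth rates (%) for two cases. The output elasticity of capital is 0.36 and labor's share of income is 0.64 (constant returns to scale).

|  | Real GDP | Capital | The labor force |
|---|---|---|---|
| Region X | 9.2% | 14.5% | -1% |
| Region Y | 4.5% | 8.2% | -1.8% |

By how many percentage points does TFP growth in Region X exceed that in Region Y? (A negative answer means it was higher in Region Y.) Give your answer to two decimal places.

Labor's share = 1 − 0.36 = 0.64.
Region X: TFP = 9.2 − 5.22 + 0.64 = 4.62%.
Region Y: TFP = 4.5 − 2.952 + 1.152 = 2.7%.
Difference = 4.62 − (2.7) = 1.92 pp.

1.92 percentage points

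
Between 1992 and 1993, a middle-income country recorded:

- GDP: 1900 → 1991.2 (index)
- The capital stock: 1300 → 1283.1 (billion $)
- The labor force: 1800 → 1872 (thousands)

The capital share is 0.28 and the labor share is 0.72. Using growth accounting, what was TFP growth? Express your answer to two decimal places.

2.28%

GDP growth = (1991.2 − 1900) / 1900 = 4.8%.
The capital stock growth = (1283.1 − 1300) / 1300 = -1.3%.
The labor force growth = (1872 − 1800) / 1800 = 4%.
Labor's share = 1 − 0.28 = 0.72.
The capital stock: 0.28 × (-1.3) = -0.364 pp.
The labor force: 0.72 × 4 = 2.88 pp.
TFP growth = 4.8 − 2.516 = 2.284%.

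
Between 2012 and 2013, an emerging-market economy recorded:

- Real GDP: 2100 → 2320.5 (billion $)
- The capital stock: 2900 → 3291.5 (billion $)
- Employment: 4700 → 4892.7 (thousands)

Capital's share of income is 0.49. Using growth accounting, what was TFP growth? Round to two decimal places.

1.79%

Real GDP growth = (2320.5 − 2100) / 2100 = 10.5%.
The capital stock growth = (3291.5 − 2900) / 2900 = 13.5%.
Employment growth = (4892.7 − 4700) / 4700 = 4.1%.
Labor's share = 1 − 0.49 = 0.51.
The capital stock: 0.49 × 13.5 = 6.615 pp.
Employment: 0.51 × 4.1 = 2.091 pp.
TFP growth = 10.5 − 8.706 = 1.794%.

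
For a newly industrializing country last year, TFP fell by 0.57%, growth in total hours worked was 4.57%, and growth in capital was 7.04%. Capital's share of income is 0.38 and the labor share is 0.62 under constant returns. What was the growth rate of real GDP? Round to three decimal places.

4.939%

Labor's share = 1 − 0.38 = 0.62.
Capital: 0.38 × 7.04 = 2.6752 pp.
Total hours worked: 0.62 × 4.57 = 2.8334 pp.
Output growth = -0.57 + 5.5086 = 4.9386%.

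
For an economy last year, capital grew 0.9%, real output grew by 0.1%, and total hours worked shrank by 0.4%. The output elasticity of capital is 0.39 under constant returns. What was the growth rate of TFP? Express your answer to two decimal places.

Labor's share = 1 − 0.39 = 0.61.
Capital: 0.39 × 0.9 = 0.351 pp.
Total hours worked: 0.61 × (-0.4) = -0.244 pp.
TFP growth = 0.1 − 0.107 = -0.007%.

-0.01%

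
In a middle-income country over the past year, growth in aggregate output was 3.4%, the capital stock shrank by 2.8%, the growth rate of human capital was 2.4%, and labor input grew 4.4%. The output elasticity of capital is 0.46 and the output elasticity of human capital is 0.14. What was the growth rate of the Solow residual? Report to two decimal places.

Labor's share = 1 − 0.46 − 0.14 = 0.4.
The capital stock: 0.46 × (-2.8) = -1.288 pp.
Human capital: 0.14 × 2.4 = 0.336 pp.
Labor input: 0.4 × 4.4 = 1.76 pp.
TFP growth = 3.4 − 0.808 = 2.592%.

2.59%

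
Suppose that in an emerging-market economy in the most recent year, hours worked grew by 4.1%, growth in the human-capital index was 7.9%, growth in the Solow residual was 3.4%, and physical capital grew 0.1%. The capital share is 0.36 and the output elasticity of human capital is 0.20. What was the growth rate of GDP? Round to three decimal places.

GDP grew 6.820%.

Labor's share = 1 − 0.36 − 0.2 = 0.44.
Physical capital: 0.36 × 0.1 = 0.036 pp.
The human-capital index: 0.2 × 7.9 = 1.58 pp.
Hours worked: 0.44 × 4.1 = 1.804 pp.
Output growth = 3.4 + 3.42 = 6.82%.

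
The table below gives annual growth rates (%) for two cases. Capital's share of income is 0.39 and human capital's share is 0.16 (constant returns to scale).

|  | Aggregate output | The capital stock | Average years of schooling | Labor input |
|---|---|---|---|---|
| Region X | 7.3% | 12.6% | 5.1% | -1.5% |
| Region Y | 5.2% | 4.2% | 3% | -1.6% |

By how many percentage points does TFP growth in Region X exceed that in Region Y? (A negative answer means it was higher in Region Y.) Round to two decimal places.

-1.56 percentage points

Labor's share = 1 − 0.39 − 0.16 = 0.45.
Region X: TFP = 7.3 − 4.914 − 0.816 + 0.675 = 2.245%.
Region Y: TFP = 5.2 − 1.638 − 0.48 + 0.72 = 3.802%.
Difference = 2.245 − (3.802) = -1.557 pp.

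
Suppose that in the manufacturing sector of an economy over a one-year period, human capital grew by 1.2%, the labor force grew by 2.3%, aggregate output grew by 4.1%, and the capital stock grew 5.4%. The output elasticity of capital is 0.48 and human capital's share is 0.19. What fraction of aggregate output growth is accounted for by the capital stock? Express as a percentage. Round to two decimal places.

The capital stock accounted for 63.22% of growth.

The capital stock contributed 0.48 × 5.4 = 2.592 pp.
Share of growth = 2.592 / 4.1 × 100 = 63.2195%.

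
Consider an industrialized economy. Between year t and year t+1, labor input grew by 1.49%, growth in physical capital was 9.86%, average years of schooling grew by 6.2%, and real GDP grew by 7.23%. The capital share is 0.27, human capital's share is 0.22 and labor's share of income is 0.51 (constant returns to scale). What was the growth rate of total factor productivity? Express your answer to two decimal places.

Labor's share = 1 − 0.27 − 0.22 = 0.51.
Physical capital: 0.27 × 9.86 = 2.6622 pp.
Average years of schooling: 0.22 × 6.2 = 1.364 pp.
Labor input: 0.51 × 1.49 = 0.7599 pp.
TFP growth = 7.23 − 4.7861 = 2.4439%.

Total factor productivity growth was 2.44%.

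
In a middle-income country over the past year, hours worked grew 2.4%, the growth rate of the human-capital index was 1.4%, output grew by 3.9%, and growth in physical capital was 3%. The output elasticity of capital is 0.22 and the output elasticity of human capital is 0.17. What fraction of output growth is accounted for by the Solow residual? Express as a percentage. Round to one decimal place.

39.4%

Labor's share = 1 − 0.22 − 0.17 = 0.61.
Physical capital: 0.22 × 3 = 0.66 pp.
The human-capital index: 0.17 × 1.4 = 0.238 pp.
Hours worked: 0.61 × 2.4 = 1.464 pp.
TFP growth = 3.9 − 2.362 = 1.538%.
TFP share of growth = 1.538 / 3.9 × 100 = 39.436%.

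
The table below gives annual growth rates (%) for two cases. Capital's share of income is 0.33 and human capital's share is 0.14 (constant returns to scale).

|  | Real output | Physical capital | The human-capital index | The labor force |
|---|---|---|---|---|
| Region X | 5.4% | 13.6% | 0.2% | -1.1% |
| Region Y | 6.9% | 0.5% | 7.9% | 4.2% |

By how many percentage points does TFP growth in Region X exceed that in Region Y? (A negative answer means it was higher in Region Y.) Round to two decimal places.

Labor's share = 1 − 0.33 − 0.14 = 0.53.
Region X: TFP = 5.4 − 4.488 − 0.028 + 0.583 = 1.467%.
Region Y: TFP = 6.9 − 0.165 − 1.106 − 2.226 = 3.403%.
Difference = 1.467 − (3.403) = -1.936 pp.

-1.94 percentage points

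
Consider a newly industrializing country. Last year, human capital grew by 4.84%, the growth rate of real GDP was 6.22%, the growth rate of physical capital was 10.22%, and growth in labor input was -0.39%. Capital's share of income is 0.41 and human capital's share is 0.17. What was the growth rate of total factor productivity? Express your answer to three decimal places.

Labor's share = 1 − 0.41 − 0.17 = 0.42.
Physical capital: 0.41 × 10.22 = 4.1902 pp.
Human capital: 0.17 × 4.84 = 0.8228 pp.
Labor input: 0.42 × (-0.39) = -0.1638 pp.
TFP growth = 6.22 − 4.8492 = 1.3708%.

Total factor productivity growth was 1.371%.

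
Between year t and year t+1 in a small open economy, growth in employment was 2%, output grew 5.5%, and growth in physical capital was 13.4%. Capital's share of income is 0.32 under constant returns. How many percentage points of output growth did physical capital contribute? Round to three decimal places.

4.288

Contribution = share × growth = 0.32 × 13.4 = 4.288 pp.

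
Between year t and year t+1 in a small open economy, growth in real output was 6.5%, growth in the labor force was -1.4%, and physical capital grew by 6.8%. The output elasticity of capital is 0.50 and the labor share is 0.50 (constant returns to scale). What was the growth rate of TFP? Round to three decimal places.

TFP grew 3.800%.

Labor's share = 1 − 0.5 = 0.5.
Physical capital: 0.5 × 6.8 = 3.4 pp.
The labor force: 0.5 × (-1.4) = -0.7 pp.
TFP growth = 6.5 − 2.7 = 3.8%.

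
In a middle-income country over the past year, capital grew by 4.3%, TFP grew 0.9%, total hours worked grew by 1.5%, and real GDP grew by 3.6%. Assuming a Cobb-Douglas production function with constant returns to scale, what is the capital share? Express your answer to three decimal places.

gY = gA + α·gK + (1−α)·gL, so gY − gA − gL = α(gK − gL).
3.6 − 0.9 − 1.5 = α × (4.3 − 1.5).
1.2 = 2.8 α, so α = 0.42857.

α = 0.429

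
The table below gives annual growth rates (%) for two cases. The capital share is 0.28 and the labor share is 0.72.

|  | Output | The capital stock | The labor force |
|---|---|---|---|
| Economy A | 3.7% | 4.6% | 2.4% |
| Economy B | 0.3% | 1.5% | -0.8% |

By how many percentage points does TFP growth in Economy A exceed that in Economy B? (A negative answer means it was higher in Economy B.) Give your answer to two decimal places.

Labor's share = 1 − 0.28 = 0.72.
Economy A: TFP = 3.7 − 1.288 − 1.728 = 0.684%.
Economy B: TFP = 0.3 − 0.42 + 0.576 = 0.456%.
Difference = 0.684 − (0.456) = 0.228 pp.

0.23 percentage points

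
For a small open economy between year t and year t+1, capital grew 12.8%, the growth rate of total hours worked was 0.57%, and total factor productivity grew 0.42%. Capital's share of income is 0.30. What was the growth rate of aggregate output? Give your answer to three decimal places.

Labor's share = 1 − 0.3 = 0.7.
Capital: 0.3 × 12.8 = 3.84 pp.
Total hours worked: 0.7 × 0.57 = 0.399 pp.
Output growth = 0.42 + 4.239 = 4.659%.

4.659%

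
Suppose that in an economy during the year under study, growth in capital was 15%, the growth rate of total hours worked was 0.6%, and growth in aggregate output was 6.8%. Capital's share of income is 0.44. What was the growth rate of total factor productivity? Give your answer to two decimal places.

Labor's share = 1 − 0.44 = 0.56.
Capital: 0.44 × 15 = 6.6 pp.
Total hours worked: 0.56 × 0.6 = 0.336 pp.
TFP growth = 6.8 − 6.936 = -0.136%.

-0.14%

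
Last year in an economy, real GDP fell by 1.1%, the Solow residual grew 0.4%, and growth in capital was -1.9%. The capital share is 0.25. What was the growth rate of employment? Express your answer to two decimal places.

-1.37%

Labor's share = 1 − 0.25 = 0.75.
gY = gA + 0.25×(-1.9) + 0.75×g.
0.75×g = -1.1 − 0.4 + 0.475 = -1.025.
g = -1.025 / 0.75 = -1.3667%.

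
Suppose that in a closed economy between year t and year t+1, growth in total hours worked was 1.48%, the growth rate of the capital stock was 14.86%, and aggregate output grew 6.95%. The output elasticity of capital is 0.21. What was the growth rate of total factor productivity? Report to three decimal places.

Labor's share = 1 − 0.21 = 0.79.
The capital stock: 0.21 × 14.86 = 3.1206 pp.
Total hours worked: 0.79 × 1.48 = 1.1692 pp.
TFP growth = 6.95 − 4.2898 = 2.6602%.

2.660%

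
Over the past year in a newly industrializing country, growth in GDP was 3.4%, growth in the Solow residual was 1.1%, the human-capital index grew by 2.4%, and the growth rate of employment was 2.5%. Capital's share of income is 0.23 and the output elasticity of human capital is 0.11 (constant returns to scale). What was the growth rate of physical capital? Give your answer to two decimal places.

Labor's share = 1 − 0.23 − 0.11 = 0.66.
gY = gA + 0.11×2.4 + 0.66×2.5 + 0.23×g.
0.23×g = 3.4 − 1.1 − 1.914 = 0.386.
g = 0.386 / 0.23 = 1.6783%.

1.68%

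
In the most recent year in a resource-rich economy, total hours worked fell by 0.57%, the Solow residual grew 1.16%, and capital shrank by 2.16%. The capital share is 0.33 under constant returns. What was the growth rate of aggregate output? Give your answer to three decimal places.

Labor's share = 1 − 0.33 = 0.67.
Capital: 0.33 × (-2.16) = -0.7128 pp.
Total hours worked: 0.67 × (-0.57) = -0.3819 pp.
Output growth = 1.16 + (-1.0947) = 0.0653%.

0.065%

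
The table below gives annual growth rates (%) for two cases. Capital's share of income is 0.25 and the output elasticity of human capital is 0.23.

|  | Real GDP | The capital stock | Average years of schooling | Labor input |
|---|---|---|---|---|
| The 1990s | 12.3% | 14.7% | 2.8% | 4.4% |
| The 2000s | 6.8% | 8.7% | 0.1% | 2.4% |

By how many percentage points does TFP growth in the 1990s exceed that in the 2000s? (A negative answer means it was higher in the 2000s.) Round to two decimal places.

Labor's share = 1 − 0.25 − 0.23 = 0.52.
The 1990s: TFP = 12.3 − 3.675 − 0.644 − 2.288 = 5.693%.
The 2000s: TFP = 6.8 − 2.175 − 0.023 − 1.248 = 3.354%.
Difference = 5.693 − (3.354) = 2.339 pp.

2.34 percentage points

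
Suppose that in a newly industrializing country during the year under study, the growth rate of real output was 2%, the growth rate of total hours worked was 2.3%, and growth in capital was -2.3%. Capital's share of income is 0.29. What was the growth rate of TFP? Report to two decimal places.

Labor's share = 1 − 0.29 = 0.71.
Capital: 0.29 × (-2.3) = -0.667 pp.
Total hours worked: 0.71 × 2.3 = 1.633 pp.
TFP growth = 2 − 0.966 = 1.034%.

TFP grew 1.03%.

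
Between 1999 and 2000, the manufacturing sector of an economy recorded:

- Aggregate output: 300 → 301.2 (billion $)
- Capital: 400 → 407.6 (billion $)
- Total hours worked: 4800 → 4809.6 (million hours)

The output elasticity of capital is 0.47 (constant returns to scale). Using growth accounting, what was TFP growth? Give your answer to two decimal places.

-0.60%

Aggregate output growth = (301.2 − 300) / 300 = 0.4%.
Capital growth = (407.6 − 400) / 400 = 1.9%.
Total hours worked growth = (4809.6 − 4800) / 4800 = 0.2%.
Labor's share = 1 − 0.47 = 0.53.
Capital: 0.47 × 1.9 = 0.893 pp.
Total hours worked: 0.53 × 0.2 = 0.106 pp.
TFP growth = 0.4 − 0.999 = -0.599%.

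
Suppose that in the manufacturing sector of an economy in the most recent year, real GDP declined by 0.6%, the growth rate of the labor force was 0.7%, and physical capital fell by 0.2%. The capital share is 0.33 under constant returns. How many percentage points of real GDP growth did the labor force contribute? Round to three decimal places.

0.469 percentage points

Labor's share = 1 − 0.33 = 0.67.
Contribution = share × growth = 0.67 × 0.7 = 0.469 pp.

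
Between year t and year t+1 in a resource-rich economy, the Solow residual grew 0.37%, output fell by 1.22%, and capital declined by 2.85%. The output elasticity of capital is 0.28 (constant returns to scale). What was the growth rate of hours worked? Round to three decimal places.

Labor's share = 1 − 0.28 = 0.72.
gY = gA + 0.28×(-2.85) + 0.72×g.
0.72×g = -1.22 − 0.37 + 0.798 = -0.792.
g = -0.792 / 0.72 = -1.1%.

-1.100%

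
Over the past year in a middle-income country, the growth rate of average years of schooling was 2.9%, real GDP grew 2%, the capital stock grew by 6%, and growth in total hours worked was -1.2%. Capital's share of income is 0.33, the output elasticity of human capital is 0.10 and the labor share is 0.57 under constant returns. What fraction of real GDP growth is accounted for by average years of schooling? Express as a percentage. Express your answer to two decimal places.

Average years of schooling accounted for 14.50% of growth.

Average years of schooling contributed 0.1 × 2.9 = 0.29 pp.
Share of growth = 0.29 / 2 × 100 = 14.5%.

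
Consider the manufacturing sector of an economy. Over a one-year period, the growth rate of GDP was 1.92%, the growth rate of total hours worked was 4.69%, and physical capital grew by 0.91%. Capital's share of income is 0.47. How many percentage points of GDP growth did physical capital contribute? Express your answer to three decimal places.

0.428

Contribution = share × growth = 0.47 × 0.91 = 0.4277 pp.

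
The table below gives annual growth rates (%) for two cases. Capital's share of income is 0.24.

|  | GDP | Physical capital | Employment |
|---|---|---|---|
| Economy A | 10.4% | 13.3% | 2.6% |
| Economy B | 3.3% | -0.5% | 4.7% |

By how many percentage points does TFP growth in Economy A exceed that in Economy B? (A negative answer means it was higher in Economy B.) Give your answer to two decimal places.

5.38 percentage points

Labor's share = 1 − 0.24 = 0.76.
Economy A: TFP = 10.4 − 3.192 − 1.976 = 5.232%.
Economy B: TFP = 3.3 + 0.12 − 3.572 = -0.152%.
Difference = 5.232 − (-0.152) = 5.384 pp.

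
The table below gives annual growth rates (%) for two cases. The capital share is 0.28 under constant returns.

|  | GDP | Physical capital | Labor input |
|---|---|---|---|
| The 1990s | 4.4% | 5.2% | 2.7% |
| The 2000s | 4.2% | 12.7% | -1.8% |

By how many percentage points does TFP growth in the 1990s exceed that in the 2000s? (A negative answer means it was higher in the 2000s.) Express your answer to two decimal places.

-0.94 percentage points

Labor's share = 1 − 0.28 = 0.72.
The 1990s: TFP = 4.4 − 1.456 − 1.944 = 1%.
The 2000s: TFP = 4.2 − 3.556 + 1.296 = 1.94%.
Difference = 1 − (1.94) = -0.94 pp.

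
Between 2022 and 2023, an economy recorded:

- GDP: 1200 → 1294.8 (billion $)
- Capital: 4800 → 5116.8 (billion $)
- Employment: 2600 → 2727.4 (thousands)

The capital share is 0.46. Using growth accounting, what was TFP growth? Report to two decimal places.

TFP grew 2.22%.

GDP growth = (1294.8 − 1200) / 1200 = 7.9%.
Capital growth = (5116.8 − 4800) / 4800 = 6.6%.
Employment growth = (2727.4 − 2600) / 2600 = 4.9%.
Labor's share = 1 − 0.46 = 0.54.
Capital: 0.46 × 6.6 = 3.036 pp.
Employment: 0.54 × 4.9 = 2.646 pp.
TFP growth = 7.9 − 5.682 = 2.218%.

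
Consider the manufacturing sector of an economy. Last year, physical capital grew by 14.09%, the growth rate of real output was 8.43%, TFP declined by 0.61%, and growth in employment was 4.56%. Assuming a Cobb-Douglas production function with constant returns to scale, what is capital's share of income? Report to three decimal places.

0.470

gY = gA + α·gK + (1−α)·gL, so gY − gA − gL = α(gK − gL).
8.43 + 0.61 − 4.56 = α × (14.09 − 4.56).
4.48 = 9.53 α, so α = 0.47009.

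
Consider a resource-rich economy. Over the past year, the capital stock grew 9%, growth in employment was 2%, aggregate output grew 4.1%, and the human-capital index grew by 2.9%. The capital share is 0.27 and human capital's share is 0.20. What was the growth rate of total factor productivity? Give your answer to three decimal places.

0.030%

Labor's share = 1 − 0.27 − 0.2 = 0.53.
The capital stock: 0.27 × 9 = 2.43 pp.
The human-capital index: 0.2 × 2.9 = 0.58 pp.
Employment: 0.53 × 2 = 1.06 pp.
TFP growth = 4.1 − 4.07 = 0.03%.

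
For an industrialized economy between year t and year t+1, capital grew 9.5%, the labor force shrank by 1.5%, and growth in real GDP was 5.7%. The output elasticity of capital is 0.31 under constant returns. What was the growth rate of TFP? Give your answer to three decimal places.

3.790%

Labor's share = 1 − 0.31 = 0.69.
Capital: 0.31 × 9.5 = 2.945 pp.
The labor force: 0.69 × (-1.5) = -1.035 pp.
TFP growth = 5.7 − 1.91 = 3.79%.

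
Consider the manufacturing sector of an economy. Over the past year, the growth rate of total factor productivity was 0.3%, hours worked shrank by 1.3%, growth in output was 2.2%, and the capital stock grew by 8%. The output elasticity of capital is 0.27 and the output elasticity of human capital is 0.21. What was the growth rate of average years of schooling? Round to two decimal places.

Labor's share = 1 − 0.27 − 0.21 = 0.52.
gY = gA + 0.27×8 + 0.52×(-1.3) + 0.21×g.
0.21×g = 2.2 − 0.3 − 1.484 = 0.416.
g = 0.416 / 0.21 = 1.981%.

1.98%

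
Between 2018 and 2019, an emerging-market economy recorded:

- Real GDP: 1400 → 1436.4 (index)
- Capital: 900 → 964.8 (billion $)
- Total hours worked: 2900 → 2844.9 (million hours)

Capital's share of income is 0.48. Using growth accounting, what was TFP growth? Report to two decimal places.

TFP grew 0.13%.

Real GDP growth = (1436.4 − 1400) / 1400 = 2.6%.
Capital growth = (964.8 − 900) / 900 = 7.2%.
Total hours worked growth = (2844.9 − 2900) / 2900 = -1.9%.
Labor's share = 1 − 0.48 = 0.52.
Capital: 0.48 × 7.2 = 3.456 pp.
Total hours worked: 0.52 × (-1.9) = -0.988 pp.
TFP growth = 2.6 − 2.468 = 0.132%.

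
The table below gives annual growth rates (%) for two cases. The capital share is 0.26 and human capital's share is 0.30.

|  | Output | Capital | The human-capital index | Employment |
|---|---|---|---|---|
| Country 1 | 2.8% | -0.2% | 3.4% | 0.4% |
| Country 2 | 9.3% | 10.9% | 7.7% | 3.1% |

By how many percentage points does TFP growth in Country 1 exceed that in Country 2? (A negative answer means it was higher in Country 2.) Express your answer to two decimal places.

-1.14 percentage points

Labor's share = 1 − 0.26 − 0.3 = 0.44.
Country 1: TFP = 2.8 + 0.052 − 1.02 − 0.176 = 1.656%.
Country 2: TFP = 9.3 − 2.834 − 2.31 − 1.364 = 2.792%.
Difference = 1.656 − (2.792) = -1.136 pp.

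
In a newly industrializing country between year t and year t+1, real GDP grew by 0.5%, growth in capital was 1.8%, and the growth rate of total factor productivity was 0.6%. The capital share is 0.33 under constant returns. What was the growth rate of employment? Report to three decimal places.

Labor's share = 1 − 0.33 = 0.67.
gY = gA + 0.33×1.8 + 0.67×g.
0.67×g = 0.5 − 0.6 − 0.594 = -0.694.
g = -0.694 / 0.67 = -1.03582%.

-1.036%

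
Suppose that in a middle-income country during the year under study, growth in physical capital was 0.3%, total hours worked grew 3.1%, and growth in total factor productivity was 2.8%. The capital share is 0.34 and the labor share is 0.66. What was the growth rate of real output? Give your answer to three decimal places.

Labor's share = 1 − 0.34 = 0.66.
Physical capital: 0.34 × 0.3 = 0.102 pp.
Total hours worked: 0.66 × 3.1 = 2.046 pp.
Output growth = 2.8 + 2.148 = 4.948%.

4.948%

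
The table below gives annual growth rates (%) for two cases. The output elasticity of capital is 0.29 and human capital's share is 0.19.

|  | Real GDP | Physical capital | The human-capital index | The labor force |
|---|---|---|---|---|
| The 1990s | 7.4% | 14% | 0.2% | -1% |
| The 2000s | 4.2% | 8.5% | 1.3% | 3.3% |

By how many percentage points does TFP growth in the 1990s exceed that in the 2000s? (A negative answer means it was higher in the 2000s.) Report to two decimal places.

4.05 percentage points

Labor's share = 1 − 0.29 − 0.19 = 0.52.
The 1990s: TFP = 7.4 − 4.06 − 0.038 + 0.52 = 3.822%.
The 2000s: TFP = 4.2 − 2.465 − 0.247 − 1.716 = -0.228%.
Difference = 3.822 − (-0.228) = 4.05 pp.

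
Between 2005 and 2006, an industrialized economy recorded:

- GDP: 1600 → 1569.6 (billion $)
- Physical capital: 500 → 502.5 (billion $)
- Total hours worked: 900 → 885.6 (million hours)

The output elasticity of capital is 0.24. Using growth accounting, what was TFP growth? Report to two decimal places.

-0.80%

GDP growth = (1569.6 − 1600) / 1600 = -1.9%.
Physical capital growth = (502.5 − 500) / 500 = 0.5%.
Total hours worked growth = (885.6 − 900) / 900 = -1.6%.
Labor's share = 1 − 0.24 = 0.76.
Physical capital: 0.24 × 0.5 = 0.12 pp.
Total hours worked: 0.76 × (-1.6) = -1.216 pp.
TFP growth = -1.9 + 1.096 = -0.804%.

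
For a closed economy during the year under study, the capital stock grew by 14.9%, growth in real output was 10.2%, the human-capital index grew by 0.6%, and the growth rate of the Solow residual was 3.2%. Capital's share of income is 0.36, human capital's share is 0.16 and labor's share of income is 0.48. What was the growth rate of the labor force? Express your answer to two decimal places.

3.21%

Labor's share = 1 − 0.36 − 0.16 = 0.48.
gY = gA + 0.36×14.9 + 0.16×0.6 + 0.48×g.
0.48×g = 10.2 − 3.2 − 5.46 = 1.54.
g = 1.54 / 0.48 = 3.2083%.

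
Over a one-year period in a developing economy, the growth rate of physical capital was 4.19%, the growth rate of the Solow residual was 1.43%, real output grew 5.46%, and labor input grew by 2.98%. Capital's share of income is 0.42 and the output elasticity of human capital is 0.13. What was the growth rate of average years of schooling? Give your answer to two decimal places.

Average years of schooling grew 7.15%.

Labor's share = 1 − 0.42 − 0.13 = 0.45.
gY = gA + 0.42×4.19 + 0.45×2.98 + 0.13×g.
0.13×g = 5.46 − 1.43 − 3.1008 = 0.9292.
g = 0.9292 / 0.13 = 7.1477%.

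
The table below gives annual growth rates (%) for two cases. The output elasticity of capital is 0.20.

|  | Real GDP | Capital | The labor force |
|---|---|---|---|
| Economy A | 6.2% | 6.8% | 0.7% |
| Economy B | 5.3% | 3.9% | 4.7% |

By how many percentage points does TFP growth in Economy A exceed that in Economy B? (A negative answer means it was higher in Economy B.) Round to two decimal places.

3.52 percentage points

Labor's share = 1 − 0.2 = 0.8.
Economy A: TFP = 6.2 − 1.36 − 0.56 = 4.28%.
Economy B: TFP = 5.3 − 0.78 − 3.76 = 0.76%.
Difference = 4.28 − (0.76) = 3.52 pp.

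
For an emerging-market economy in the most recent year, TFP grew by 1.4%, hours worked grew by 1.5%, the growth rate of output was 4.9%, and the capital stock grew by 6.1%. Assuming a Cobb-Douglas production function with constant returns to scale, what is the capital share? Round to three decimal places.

gY = gA + α·gK + (1−α)·gL, so gY − gA − gL = α(gK − gL).
4.9 − 1.4 − 1.5 = α × (6.1 − 1.5).
2 = 4.6 α, so α = 0.43478.

α = 0.435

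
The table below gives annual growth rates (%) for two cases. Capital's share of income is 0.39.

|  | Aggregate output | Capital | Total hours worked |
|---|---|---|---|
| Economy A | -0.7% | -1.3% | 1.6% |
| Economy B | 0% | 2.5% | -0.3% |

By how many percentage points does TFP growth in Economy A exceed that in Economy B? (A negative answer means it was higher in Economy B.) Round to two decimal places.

Labor's share = 1 − 0.39 = 0.61.
Economy A: TFP = -0.7 + 0.507 − 0.976 = -1.169%.
Economy B: TFP = 0 − 0.975 + 0.183 = -0.792%.
Difference = -1.169 − (-0.792) = -0.377 pp.

-0.38 percentage points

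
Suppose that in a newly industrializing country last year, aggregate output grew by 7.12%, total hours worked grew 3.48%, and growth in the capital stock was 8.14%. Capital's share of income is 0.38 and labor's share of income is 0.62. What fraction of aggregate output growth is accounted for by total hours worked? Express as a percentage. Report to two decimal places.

Total hours worked accounted for 30.30% of growth.

Labor's share = 1 − 0.38 = 0.62.
Total hours worked contributed 0.62 × 3.48 = 2.1576 pp.
Share of growth = 2.1576 / 7.12 × 100 = 30.3034%.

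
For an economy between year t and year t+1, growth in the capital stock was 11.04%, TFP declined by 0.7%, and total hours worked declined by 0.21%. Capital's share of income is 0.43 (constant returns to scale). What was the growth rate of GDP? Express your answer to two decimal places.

GDP grew 3.93%.

Labor's share = 1 − 0.43 = 0.57.
The capital stock: 0.43 × 11.04 = 4.7472 pp.
Total hours worked: 0.57 × (-0.21) = -0.1197 pp.
Output growth = -0.7 + 4.6275 = 3.9275%.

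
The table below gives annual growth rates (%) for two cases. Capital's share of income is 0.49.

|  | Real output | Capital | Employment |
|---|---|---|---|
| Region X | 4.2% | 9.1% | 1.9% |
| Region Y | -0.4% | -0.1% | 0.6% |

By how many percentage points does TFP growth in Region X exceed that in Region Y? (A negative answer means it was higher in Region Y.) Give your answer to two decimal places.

Labor's share = 1 − 0.49 = 0.51.
Region X: TFP = 4.2 − 4.459 − 0.969 = -1.228%.
Region Y: TFP = -0.4 + 0.049 − 0.306 = -0.657%.
Difference = -1.228 − (-0.657) = -0.571 pp.

-0.57 percentage points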